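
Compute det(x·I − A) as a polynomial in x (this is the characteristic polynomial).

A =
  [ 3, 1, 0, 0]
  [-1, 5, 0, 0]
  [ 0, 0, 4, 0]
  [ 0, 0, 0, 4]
x^4 - 16*x^3 + 96*x^2 - 256*x + 256

Expanding det(x·I − A) (e.g. by cofactor expansion or by noting that A is similar to its Jordan form J, which has the same characteristic polynomial as A) gives
  χ_A(x) = x^4 - 16*x^3 + 96*x^2 - 256*x + 256
which factors as (x - 4)^4. The eigenvalues (with algebraic multiplicities) are λ = 4 with multiplicity 4.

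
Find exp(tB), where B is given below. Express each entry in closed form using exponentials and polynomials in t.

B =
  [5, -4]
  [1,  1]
e^{tB} =
  [2*t*exp(3*t) + exp(3*t), -4*t*exp(3*t)]
  [t*exp(3*t), -2*t*exp(3*t) + exp(3*t)]

Strategy: write B = P · J · P⁻¹ where J is a Jordan canonical form, so e^{tB} = P · e^{tJ} · P⁻¹, and e^{tJ} can be computed block-by-block.

B has Jordan form
J =
  [3, 1]
  [0, 3]
(up to reordering of blocks).

Per-block formulas:
  For a 2×2 Jordan block J_2(3): exp(t · J_2(3)) = e^(3t)·(I + t·N), where N is the 2×2 nilpotent shift.

After assembling e^{tJ} and conjugating by P, we get:

e^{tB} =
  [2*t*exp(3*t) + exp(3*t), -4*t*exp(3*t)]
  [t*exp(3*t), -2*t*exp(3*t) + exp(3*t)]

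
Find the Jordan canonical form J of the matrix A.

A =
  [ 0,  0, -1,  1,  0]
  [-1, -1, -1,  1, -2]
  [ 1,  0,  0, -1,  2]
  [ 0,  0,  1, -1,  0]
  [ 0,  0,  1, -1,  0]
J_1(-1) ⊕ J_1(-1) ⊕ J_2(0) ⊕ J_1(0)

The characteristic polynomial is
  det(x·I − A) = x^5 + 2*x^4 + x^3 = x^3*(x + 1)^2

Eigenvalues and multiplicities (the geometric multiplicity of λ is n − rank(A − λI), which equals the number of Jordan blocks for λ):
  λ = -1: algebraic multiplicity = 2, geometric multiplicity = 2
  λ = 0: algebraic multiplicity = 3, geometric multiplicity = 2

Determining the block sizes for each eigenvalue:
  λ = -1: gm = am = 2, so every block has size 1 → block sizes [1, 1]
  λ = 0: 2 blocks summing to 3 forces exactly one block of size 2 and the rest size 1 → block sizes [2, 1]

Assembling the blocks gives a Jordan form
J =
  [-1,  0, 0, 0, 0]
  [ 0, -1, 0, 0, 0]
  [ 0,  0, 0, 1, 0]
  [ 0,  0, 0, 0, 0]
  [ 0,  0, 0, 0, 0]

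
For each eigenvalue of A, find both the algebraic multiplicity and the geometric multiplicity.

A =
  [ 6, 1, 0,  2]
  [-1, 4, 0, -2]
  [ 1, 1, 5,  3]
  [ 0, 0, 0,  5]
λ = 5: alg = 4, geom = 2

Step 1 — factor the characteristic polynomial to read off the algebraic multiplicities:
  χ_A(x) = (x - 5)^4

Step 2 — compute geometric multiplicities via the rank-nullity identity g(λ) = n − rank(A − λI):
  rank(A − (5)·I) = 2, so dim ker(A − (5)·I) = n − 2 = 2

Summary:
  λ = 5: algebraic multiplicity = 4, geometric multiplicity = 2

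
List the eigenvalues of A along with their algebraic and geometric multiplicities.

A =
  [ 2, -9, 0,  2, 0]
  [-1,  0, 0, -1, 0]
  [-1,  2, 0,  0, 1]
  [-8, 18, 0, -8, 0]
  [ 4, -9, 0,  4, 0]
λ = -3: alg = 2, geom = 1; λ = 0: alg = 3, geom = 2

Step 1 — factor the characteristic polynomial to read off the algebraic multiplicities:
  χ_A(x) = x^3*(x + 3)^2

Step 2 — compute geometric multiplicities via the rank-nullity identity g(λ) = n − rank(A − λI):
  rank(A − (-3)·I) = 4, so dim ker(A − (-3)·I) = n − 4 = 1
  rank(A − (0)·I) = 3, so dim ker(A − (0)·I) = n − 3 = 2

Summary:
  λ = -3: algebraic multiplicity = 2, geometric multiplicity = 1
  λ = 0: algebraic multiplicity = 3, geometric multiplicity = 2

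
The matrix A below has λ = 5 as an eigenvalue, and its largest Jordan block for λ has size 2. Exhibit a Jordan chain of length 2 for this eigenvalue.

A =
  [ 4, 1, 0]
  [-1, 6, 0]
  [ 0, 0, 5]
A Jordan chain for λ = 5 of length 2:
v_1 = (-1, -1, 0)ᵀ
v_2 = (1, 0, 0)ᵀ

Let N = A − (5)·I. We want v_2 with N^2 v_2 = 0 but N^1 v_2 ≠ 0; then v_{j-1} := N · v_j for j = 2, …, 2.

Pick v_2 = (1, 0, 0)ᵀ.
Then v_1 = N · v_2 = (-1, -1, 0)ᵀ.

Sanity check: (A − (5)·I) v_1 = (0, 0, 0)ᵀ = 0. ✓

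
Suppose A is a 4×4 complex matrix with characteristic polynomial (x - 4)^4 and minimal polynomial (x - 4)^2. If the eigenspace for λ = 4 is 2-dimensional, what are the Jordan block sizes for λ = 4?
Block sizes for λ = 4: [2, 2]

Step 1 — from the characteristic polynomial, algebraic multiplicity of λ = 4 is 4. From dim ker(A − (4)·I) = 2, there are exactly 2 Jordan blocks for λ = 4.
Step 2 — from the minimal polynomial, the factor (x − 4)^2 tells us the largest block for λ = 4 has size 2.
Step 3 — with total size 4, 2 blocks, and largest block 2, the block sizes (in nonincreasing order) are [2, 2].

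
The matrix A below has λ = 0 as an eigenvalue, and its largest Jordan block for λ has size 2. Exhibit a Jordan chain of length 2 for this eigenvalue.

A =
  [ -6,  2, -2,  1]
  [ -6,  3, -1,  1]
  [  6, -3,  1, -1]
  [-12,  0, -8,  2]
A Jordan chain for λ = 0 of length 2:
v_1 = (-6, -6, 6, -12)ᵀ
v_2 = (1, 0, 0, 0)ᵀ

Let N = A − (0)·I. We want v_2 with N^2 v_2 = 0 but N^1 v_2 ≠ 0; then v_{j-1} := N · v_j for j = 2, …, 2.

Pick v_2 = (1, 0, 0, 0)ᵀ.
Then v_1 = N · v_2 = (-6, -6, 6, -12)ᵀ.

Sanity check: (A − (0)·I) v_1 = (0, 0, 0, 0)ᵀ = 0. ✓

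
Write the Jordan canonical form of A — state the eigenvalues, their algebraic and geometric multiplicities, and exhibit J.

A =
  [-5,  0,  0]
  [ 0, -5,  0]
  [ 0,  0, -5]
J_1(-5) ⊕ J_1(-5) ⊕ J_1(-5)

The characteristic polynomial is
  det(x·I − A) = x^3 + 15*x^2 + 75*x + 125 = (x + 5)^3

Eigenvalues and multiplicities (the geometric multiplicity of λ is n − rank(A − λI), which equals the number of Jordan blocks for λ):
  λ = -5: algebraic multiplicity = 3, geometric multiplicity = 3

Determining the block sizes for each eigenvalue:
  λ = -5: gm = am = 3, so every block has size 1 → block sizes [1, 1, 1]

Assembling the blocks gives a Jordan form
J =
  [-5,  0,  0]
  [ 0, -5,  0]
  [ 0,  0, -5]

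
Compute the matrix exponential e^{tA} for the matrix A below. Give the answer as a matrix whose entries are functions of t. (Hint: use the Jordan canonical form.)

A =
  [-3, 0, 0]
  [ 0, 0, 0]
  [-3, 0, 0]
e^{tA} =
  [exp(-3*t), 0, 0]
  [0, 1, 0]
  [-1 + exp(-3*t), 0, 1]

Strategy: write A = P · J · P⁻¹ where J is a Jordan canonical form, so e^{tA} = P · e^{tJ} · P⁻¹, and e^{tJ} can be computed block-by-block.

A has Jordan form
J =
  [-3, 0, 0]
  [ 0, 0, 0]
  [ 0, 0, 0]
(up to reordering of blocks).

Per-block formulas:
  For a 1×1 block at λ = 0: exp(t · [0]) = [e^(0t)].
  For a 1×1 block at λ = -3: exp(t · [-3]) = [e^(-3t)].

After assembling e^{tJ} and conjugating by P, we get:

e^{tA} =
  [exp(-3*t), 0, 0]
  [0, 1, 0]
  [-1 + exp(-3*t), 0, 1]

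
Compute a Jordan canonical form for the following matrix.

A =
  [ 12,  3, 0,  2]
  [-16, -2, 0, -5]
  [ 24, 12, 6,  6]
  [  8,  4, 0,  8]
J_3(6) ⊕ J_1(6)

The characteristic polynomial is
  det(x·I − A) = x^4 - 24*x^3 + 216*x^2 - 864*x + 1296 = (x - 6)^4

Eigenvalues and multiplicities (the geometric multiplicity of λ is n − rank(A − λI), which equals the number of Jordan blocks for λ):
  λ = 6: algebraic multiplicity = 4, geometric multiplicity = 2

Determining the block sizes for each eigenvalue:
  λ = 6: with am = 4 and gm = 2, the partition is not yet determined (e.g. several partitions of 4 into 2 parts exist). Let N = A − (6)·I. Computing rank(N^1) = 2, rank(N^2) = 1, rank(N^3) = 0; the number of blocks of size ≥ j is rank(N^{j−1}) − rank(N^j), giving [2, 1, 1]. So we have 1 block(s) of size 3, 1 block(s) of size 1 → block sizes [3, 1]

Assembling the blocks gives a Jordan form
J =
  [6, 1, 0, 0]
  [0, 6, 1, 0]
  [0, 0, 6, 0]
  [0, 0, 0, 6]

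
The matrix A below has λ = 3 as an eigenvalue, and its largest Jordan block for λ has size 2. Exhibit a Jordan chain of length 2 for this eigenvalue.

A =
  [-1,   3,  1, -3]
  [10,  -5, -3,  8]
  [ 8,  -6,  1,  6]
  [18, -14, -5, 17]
A Jordan chain for λ = 3 of length 2:
v_1 = (-4, 10, 8, 18)ᵀ
v_2 = (1, 0, 0, 0)ᵀ

Let N = A − (3)·I. We want v_2 with N^2 v_2 = 0 but N^1 v_2 ≠ 0; then v_{j-1} := N · v_j for j = 2, …, 2.

Pick v_2 = (1, 0, 0, 0)ᵀ.
Then v_1 = N · v_2 = (-4, 10, 8, 18)ᵀ.

Sanity check: (A − (3)·I) v_1 = (0, 0, 0, 0)ᵀ = 0. ✓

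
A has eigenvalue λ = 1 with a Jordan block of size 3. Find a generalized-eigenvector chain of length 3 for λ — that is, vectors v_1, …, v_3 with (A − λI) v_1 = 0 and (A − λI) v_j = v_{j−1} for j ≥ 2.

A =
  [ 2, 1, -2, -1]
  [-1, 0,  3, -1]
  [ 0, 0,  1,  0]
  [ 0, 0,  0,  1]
A Jordan chain for λ = 1 of length 3:
v_1 = (1, -1, 0, 0)ᵀ
v_2 = (-2, 3, 0, 0)ᵀ
v_3 = (0, 0, 1, 0)ᵀ

Let N = A − (1)·I. We want v_3 with N^3 v_3 = 0 but N^2 v_3 ≠ 0; then v_{j-1} := N · v_j for j = 3, …, 2.

Pick v_3 = (0, 0, 1, 0)ᵀ.
Then v_2 = N · v_3 = (-2, 3, 0, 0)ᵀ.
Then v_1 = N · v_2 = (1, -1, 0, 0)ᵀ.

Sanity check: (A − (1)·I) v_1 = (0, 0, 0, 0)ᵀ = 0. ✓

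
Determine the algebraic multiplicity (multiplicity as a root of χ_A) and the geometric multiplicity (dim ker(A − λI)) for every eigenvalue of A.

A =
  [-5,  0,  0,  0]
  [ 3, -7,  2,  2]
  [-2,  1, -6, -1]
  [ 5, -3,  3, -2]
λ = -5: alg = 4, geom = 2

Step 1 — factor the characteristic polynomial to read off the algebraic multiplicities:
  χ_A(x) = (x + 5)^4

Step 2 — compute geometric multiplicities via the rank-nullity identity g(λ) = n − rank(A − λI):
  rank(A − (-5)·I) = 2, so dim ker(A − (-5)·I) = n − 2 = 2

Summary:
  λ = -5: algebraic multiplicity = 4, geometric multiplicity = 2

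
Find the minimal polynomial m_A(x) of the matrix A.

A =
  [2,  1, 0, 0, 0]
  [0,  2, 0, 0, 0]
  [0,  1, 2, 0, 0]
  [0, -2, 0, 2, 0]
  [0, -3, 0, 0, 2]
x^2 - 4*x + 4

The characteristic polynomial is χ_A(x) = (x - 2)^5, so the eigenvalues are known. The minimal polynomial is
  m_A(x) = Π_λ (x − λ)^{k_λ}
where k_λ is the size of the *largest* Jordan block for λ (equivalently, the smallest k with (A − λI)^k v = 0 for every generalised eigenvector v of λ).

  λ = 2: largest Jordan block has size 2, contributing (x − 2)^2

So m_A(x) = (x - 2)^2 = x^2 - 4*x + 4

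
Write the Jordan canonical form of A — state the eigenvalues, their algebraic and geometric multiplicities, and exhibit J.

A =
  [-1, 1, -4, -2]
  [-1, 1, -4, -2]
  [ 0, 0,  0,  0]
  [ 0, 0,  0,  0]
J_2(0) ⊕ J_1(0) ⊕ J_1(0)

The characteristic polynomial is
  det(x·I − A) = x^4

Eigenvalues and multiplicities (the geometric multiplicity of λ is n − rank(A − λI), which equals the number of Jordan blocks for λ):
  λ = 0: algebraic multiplicity = 4, geometric multiplicity = 3

Determining the block sizes for each eigenvalue:
  λ = 0: 3 blocks summing to 4 forces exactly one block of size 2 and the rest size 1 → block sizes [2, 1, 1]

Assembling the blocks gives a Jordan form
J =
  [0, 1, 0, 0]
  [0, 0, 0, 0]
  [0, 0, 0, 0]
  [0, 0, 0, 0]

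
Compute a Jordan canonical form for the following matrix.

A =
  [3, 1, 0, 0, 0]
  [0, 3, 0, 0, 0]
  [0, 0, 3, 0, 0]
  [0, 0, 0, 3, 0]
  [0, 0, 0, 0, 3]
J_2(3) ⊕ J_1(3) ⊕ J_1(3) ⊕ J_1(3)

The characteristic polynomial is
  det(x·I − A) = x^5 - 15*x^4 + 90*x^3 - 270*x^2 + 405*x - 243 = (x - 3)^5

Eigenvalues and multiplicities (the geometric multiplicity of λ is n − rank(A − λI), which equals the number of Jordan blocks for λ):
  λ = 3: algebraic multiplicity = 5, geometric multiplicity = 4

Determining the block sizes for each eigenvalue:
  λ = 3: 4 blocks summing to 5 forces exactly one block of size 2 and the rest size 1 → block sizes [2, 1, 1, 1]

Assembling the blocks gives a Jordan form
J =
  [3, 1, 0, 0, 0]
  [0, 3, 0, 0, 0]
  [0, 0, 3, 0, 0]
  [0, 0, 0, 3, 0]
  [0, 0, 0, 0, 3]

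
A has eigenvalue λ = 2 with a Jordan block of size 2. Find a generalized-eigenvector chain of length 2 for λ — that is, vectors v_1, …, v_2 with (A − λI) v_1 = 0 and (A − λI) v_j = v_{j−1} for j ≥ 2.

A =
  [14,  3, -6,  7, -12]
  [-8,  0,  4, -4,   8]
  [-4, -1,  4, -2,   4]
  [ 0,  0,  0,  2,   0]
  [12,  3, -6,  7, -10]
A Jordan chain for λ = 2 of length 2:
v_1 = (12, -8, -4, 0, 12)ᵀ
v_2 = (1, 0, 0, 0, 0)ᵀ

Let N = A − (2)·I. We want v_2 with N^2 v_2 = 0 but N^1 v_2 ≠ 0; then v_{j-1} := N · v_j for j = 2, …, 2.

Pick v_2 = (1, 0, 0, 0, 0)ᵀ.
Then v_1 = N · v_2 = (12, -8, -4, 0, 12)ᵀ.

Sanity check: (A − (2)·I) v_1 = (0, 0, 0, 0, 0)ᵀ = 0. ✓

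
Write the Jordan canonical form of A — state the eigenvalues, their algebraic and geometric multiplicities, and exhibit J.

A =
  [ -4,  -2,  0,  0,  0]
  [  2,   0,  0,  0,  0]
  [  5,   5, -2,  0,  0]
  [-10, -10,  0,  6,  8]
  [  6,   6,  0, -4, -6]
J_2(-2) ⊕ J_1(-2) ⊕ J_1(-2) ⊕ J_1(2)

The characteristic polynomial is
  det(x·I − A) = x^5 + 6*x^4 + 8*x^3 - 16*x^2 - 48*x - 32 = (x - 2)*(x + 2)^4

Eigenvalues and multiplicities (the geometric multiplicity of λ is n − rank(A − λI), which equals the number of Jordan blocks for λ):
  λ = -2: algebraic multiplicity = 4, geometric multiplicity = 3
  λ = 2: algebraic multiplicity = 1, geometric multiplicity = 1

Determining the block sizes for each eigenvalue:
  λ = -2: 3 blocks summing to 4 forces exactly one block of size 2 and the rest size 1 → block sizes [2, 1, 1]
  λ = 2: one block (gm = 1), so the single block has size am = 1 → block sizes [1]

Assembling the blocks gives a Jordan form
J =
  [-2,  1,  0,  0, 0]
  [ 0, -2,  0,  0, 0]
  [ 0,  0, -2,  0, 0]
  [ 0,  0,  0, -2, 0]
  [ 0,  0,  0,  0, 2]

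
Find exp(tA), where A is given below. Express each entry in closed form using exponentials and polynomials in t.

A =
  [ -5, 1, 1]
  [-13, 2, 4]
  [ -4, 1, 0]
e^{tA} =
  [-t^2*exp(-t)/2 - 4*t*exp(-t) + exp(-t), t*exp(-t), t^2*exp(-t)/2 + t*exp(-t)]
  [-3*t^2*exp(-t)/2 - 13*t*exp(-t), 3*t*exp(-t) + exp(-t), 3*t^2*exp(-t)/2 + 4*t*exp(-t)]
  [-t^2*exp(-t)/2 - 4*t*exp(-t), t*exp(-t), t^2*exp(-t)/2 + t*exp(-t) + exp(-t)]

Strategy: write A = P · J · P⁻¹ where J is a Jordan canonical form, so e^{tA} = P · e^{tJ} · P⁻¹, and e^{tJ} can be computed block-by-block.

A has Jordan form
J =
  [-1,  1,  0]
  [ 0, -1,  1]
  [ 0,  0, -1]
(up to reordering of blocks).

Per-block formulas:
  For a 3×3 Jordan block J_3(-1): exp(t · J_3(-1)) = e^(-1t)·(I + t·N + (t^2/2)·N^2), where N is the 3×3 nilpotent shift.

After assembling e^{tJ} and conjugating by P, we get:

e^{tA} =
  [-t^2*exp(-t)/2 - 4*t*exp(-t) + exp(-t), t*exp(-t), t^2*exp(-t)/2 + t*exp(-t)]
  [-3*t^2*exp(-t)/2 - 13*t*exp(-t), 3*t*exp(-t) + exp(-t), 3*t^2*exp(-t)/2 + 4*t*exp(-t)]
  [-t^2*exp(-t)/2 - 4*t*exp(-t), t*exp(-t), t^2*exp(-t)/2 + t*exp(-t) + exp(-t)]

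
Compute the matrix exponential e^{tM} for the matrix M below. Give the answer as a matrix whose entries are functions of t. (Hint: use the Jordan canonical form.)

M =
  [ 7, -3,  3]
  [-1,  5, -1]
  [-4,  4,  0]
e^{tM} =
  [3*t*exp(4*t) + exp(4*t), -3*t*exp(4*t), 3*t*exp(4*t)]
  [-t*exp(4*t), t*exp(4*t) + exp(4*t), -t*exp(4*t)]
  [-4*t*exp(4*t), 4*t*exp(4*t), -4*t*exp(4*t) + exp(4*t)]

Strategy: write M = P · J · P⁻¹ where J is a Jordan canonical form, so e^{tM} = P · e^{tJ} · P⁻¹, and e^{tJ} can be computed block-by-block.

M has Jordan form
J =
  [4, 1, 0]
  [0, 4, 0]
  [0, 0, 4]
(up to reordering of blocks).

Per-block formulas:
  For a 2×2 Jordan block J_2(4): exp(t · J_2(4)) = e^(4t)·(I + t·N), where N is the 2×2 nilpotent shift.
  For a 1×1 block at λ = 4: exp(t · [4]) = [e^(4t)].

After assembling e^{tJ} and conjugating by P, we get:

e^{tM} =
  [3*t*exp(4*t) + exp(4*t), -3*t*exp(4*t), 3*t*exp(4*t)]
  [-t*exp(4*t), t*exp(4*t) + exp(4*t), -t*exp(4*t)]
  [-4*t*exp(4*t), 4*t*exp(4*t), -4*t*exp(4*t) + exp(4*t)]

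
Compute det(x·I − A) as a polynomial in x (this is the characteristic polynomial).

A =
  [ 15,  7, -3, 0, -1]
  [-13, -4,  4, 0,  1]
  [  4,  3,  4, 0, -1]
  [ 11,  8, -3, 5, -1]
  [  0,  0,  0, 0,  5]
x^5 - 25*x^4 + 250*x^3 - 1250*x^2 + 3125*x - 3125

Expanding det(x·I − A) (e.g. by cofactor expansion or by noting that A is similar to its Jordan form J, which has the same characteristic polynomial as A) gives
  χ_A(x) = x^5 - 25*x^4 + 250*x^3 - 1250*x^2 + 3125*x - 3125
which factors as (x - 5)^5. The eigenvalues (with algebraic multiplicities) are λ = 5 with multiplicity 5.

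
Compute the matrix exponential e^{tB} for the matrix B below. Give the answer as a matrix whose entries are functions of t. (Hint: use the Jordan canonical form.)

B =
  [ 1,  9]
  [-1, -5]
e^{tB} =
  [3*t*exp(-2*t) + exp(-2*t), 9*t*exp(-2*t)]
  [-t*exp(-2*t), -3*t*exp(-2*t) + exp(-2*t)]

Strategy: write B = P · J · P⁻¹ where J is a Jordan canonical form, so e^{tB} = P · e^{tJ} · P⁻¹, and e^{tJ} can be computed block-by-block.

B has Jordan form
J =
  [-2,  1]
  [ 0, -2]
(up to reordering of blocks).

Per-block formulas:
  For a 2×2 Jordan block J_2(-2): exp(t · J_2(-2)) = e^(-2t)·(I + t·N), where N is the 2×2 nilpotent shift.

After assembling e^{tJ} and conjugating by P, we get:

e^{tB} =
  [3*t*exp(-2*t) + exp(-2*t), 9*t*exp(-2*t)]
  [-t*exp(-2*t), -3*t*exp(-2*t) + exp(-2*t)]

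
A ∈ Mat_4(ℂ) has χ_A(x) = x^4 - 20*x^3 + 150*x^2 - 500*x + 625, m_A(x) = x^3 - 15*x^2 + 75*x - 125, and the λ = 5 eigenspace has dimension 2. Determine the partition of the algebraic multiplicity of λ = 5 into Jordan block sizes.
Block sizes for λ = 5: [3, 1]

Step 1 — from the characteristic polynomial, algebraic multiplicity of λ = 5 is 4. From dim ker(A − (5)·I) = 2, there are exactly 2 Jordan blocks for λ = 5.
Step 2 — from the minimal polynomial, the factor (x − 5)^3 tells us the largest block for λ = 5 has size 3.
Step 3 — with total size 4, 2 blocks, and largest block 3, the block sizes (in nonincreasing order) are [3, 1].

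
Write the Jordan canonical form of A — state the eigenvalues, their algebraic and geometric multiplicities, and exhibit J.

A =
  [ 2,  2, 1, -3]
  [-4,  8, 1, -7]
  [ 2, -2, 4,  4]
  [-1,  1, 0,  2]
J_3(4) ⊕ J_1(4)

The characteristic polynomial is
  det(x·I − A) = x^4 - 16*x^3 + 96*x^2 - 256*x + 256 = (x - 4)^4

Eigenvalues and multiplicities (the geometric multiplicity of λ is n − rank(A − λI), which equals the number of Jordan blocks for λ):
  λ = 4: algebraic multiplicity = 4, geometric multiplicity = 2

Determining the block sizes for each eigenvalue:
  λ = 4: with am = 4 and gm = 2, the partition is not yet determined (e.g. several partitions of 4 into 2 parts exist). Let N = A − (4)·I. Computing rank(N^1) = 2, rank(N^2) = 1, rank(N^3) = 0; the number of blocks of size ≥ j is rank(N^{j−1}) − rank(N^j), giving [2, 1, 1]. So we have 1 block(s) of size 3, 1 block(s) of size 1 → block sizes [3, 1]

Assembling the blocks gives a Jordan form
J =
  [4, 1, 0, 0]
  [0, 4, 1, 0]
  [0, 0, 4, 0]
  [0, 0, 0, 4]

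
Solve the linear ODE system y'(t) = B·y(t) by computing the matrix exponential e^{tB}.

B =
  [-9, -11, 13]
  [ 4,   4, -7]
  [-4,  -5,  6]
e^{tB} =
  [-2*exp(3*t) + 3*exp(-t), -3*t*exp(-t) - 2*exp(3*t) + 2*exp(-t), -3*t*exp(-t) + 4*exp(3*t) - 4*exp(-t)]
  [exp(3*t) - exp(-t), t*exp(-t) + exp(3*t), t*exp(-t) - 2*exp(3*t) + 2*exp(-t)]
  [-exp(3*t) + exp(-t), -t*exp(-t) - exp(3*t) + exp(-t), -t*exp(-t) + 2*exp(3*t) - exp(-t)]

Strategy: write B = P · J · P⁻¹ where J is a Jordan canonical form, so e^{tB} = P · e^{tJ} · P⁻¹, and e^{tJ} can be computed block-by-block.

B has Jordan form
J =
  [-1,  1, 0]
  [ 0, -1, 0]
  [ 0,  0, 3]
(up to reordering of blocks).

Per-block formulas:
  For a 2×2 Jordan block J_2(-1): exp(t · J_2(-1)) = e^(-1t)·(I + t·N), where N is the 2×2 nilpotent shift.
  For a 1×1 block at λ = 3: exp(t · [3]) = [e^(3t)].

After assembling e^{tJ} and conjugating by P, we get:

e^{tB} =
  [-2*exp(3*t) + 3*exp(-t), -3*t*exp(-t) - 2*exp(3*t) + 2*exp(-t), -3*t*exp(-t) + 4*exp(3*t) - 4*exp(-t)]
  [exp(3*t) - exp(-t), t*exp(-t) + exp(3*t), t*exp(-t) - 2*exp(3*t) + 2*exp(-t)]
  [-exp(3*t) + exp(-t), -t*exp(-t) - exp(3*t) + exp(-t), -t*exp(-t) + 2*exp(3*t) - exp(-t)]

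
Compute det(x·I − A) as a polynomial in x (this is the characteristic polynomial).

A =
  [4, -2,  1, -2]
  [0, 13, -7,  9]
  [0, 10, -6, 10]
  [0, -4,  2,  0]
x^4 - 11*x^3 + 36*x^2 - 16*x - 64

Expanding det(x·I − A) (e.g. by cofactor expansion or by noting that A is similar to its Jordan form J, which has the same characteristic polynomial as A) gives
  χ_A(x) = x^4 - 11*x^3 + 36*x^2 - 16*x - 64
which factors as (x - 4)^3*(x + 1). The eigenvalues (with algebraic multiplicities) are λ = -1 with multiplicity 1, λ = 4 with multiplicity 3.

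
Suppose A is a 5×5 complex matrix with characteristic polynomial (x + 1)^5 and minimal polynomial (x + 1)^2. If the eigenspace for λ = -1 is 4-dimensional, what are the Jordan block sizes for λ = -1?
Block sizes for λ = -1: [2, 1, 1, 1]

Step 1 — from the characteristic polynomial, algebraic multiplicity of λ = -1 is 5. From dim ker(A − (-1)·I) = 4, there are exactly 4 Jordan blocks for λ = -1.
Step 2 — from the minimal polynomial, the factor (x + 1)^2 tells us the largest block for λ = -1 has size 2.
Step 3 — with total size 5, 4 blocks, and largest block 2, the block sizes (in nonincreasing order) are [2, 1, 1, 1].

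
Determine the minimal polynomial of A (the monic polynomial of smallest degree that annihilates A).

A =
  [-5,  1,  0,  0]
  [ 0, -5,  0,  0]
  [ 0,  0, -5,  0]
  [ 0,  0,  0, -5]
x^2 + 10*x + 25

The characteristic polynomial is χ_A(x) = (x + 5)^4, so the eigenvalues are known. The minimal polynomial is
  m_A(x) = Π_λ (x − λ)^{k_λ}
where k_λ is the size of the *largest* Jordan block for λ (equivalently, the smallest k with (A − λI)^k v = 0 for every generalised eigenvector v of λ).

  λ = -5: largest Jordan block has size 2, contributing (x + 5)^2

So m_A(x) = (x + 5)^2 = x^2 + 10*x + 25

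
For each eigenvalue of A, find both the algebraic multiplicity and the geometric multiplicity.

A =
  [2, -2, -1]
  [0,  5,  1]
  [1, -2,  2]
λ = 3: alg = 3, geom = 1

Step 1 — factor the characteristic polynomial to read off the algebraic multiplicities:
  χ_A(x) = (x - 3)^3

Step 2 — compute geometric multiplicities via the rank-nullity identity g(λ) = n − rank(A − λI):
  rank(A − (3)·I) = 2, so dim ker(A − (3)·I) = n − 2 = 1

Summary:
  λ = 3: algebraic multiplicity = 3, geometric multiplicity = 1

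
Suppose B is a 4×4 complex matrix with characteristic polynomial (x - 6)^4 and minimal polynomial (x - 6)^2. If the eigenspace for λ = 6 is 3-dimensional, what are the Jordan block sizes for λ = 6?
Block sizes for λ = 6: [2, 1, 1]

Step 1 — from the characteristic polynomial, algebraic multiplicity of λ = 6 is 4. From dim ker(B − (6)·I) = 3, there are exactly 3 Jordan blocks for λ = 6.
Step 2 — from the minimal polynomial, the factor (x − 6)^2 tells us the largest block for λ = 6 has size 2.
Step 3 — with total size 4, 3 blocks, and largest block 2, the block sizes (in nonincreasing order) are [2, 1, 1].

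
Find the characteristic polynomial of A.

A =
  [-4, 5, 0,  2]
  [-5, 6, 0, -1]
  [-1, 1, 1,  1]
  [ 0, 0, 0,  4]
x^4 - 7*x^3 + 15*x^2 - 13*x + 4

Expanding det(x·I − A) (e.g. by cofactor expansion or by noting that A is similar to its Jordan form J, which has the same characteristic polynomial as A) gives
  χ_A(x) = x^4 - 7*x^3 + 15*x^2 - 13*x + 4
which factors as (x - 4)*(x - 1)^3. The eigenvalues (with algebraic multiplicities) are λ = 1 with multiplicity 3, λ = 4 with multiplicity 1.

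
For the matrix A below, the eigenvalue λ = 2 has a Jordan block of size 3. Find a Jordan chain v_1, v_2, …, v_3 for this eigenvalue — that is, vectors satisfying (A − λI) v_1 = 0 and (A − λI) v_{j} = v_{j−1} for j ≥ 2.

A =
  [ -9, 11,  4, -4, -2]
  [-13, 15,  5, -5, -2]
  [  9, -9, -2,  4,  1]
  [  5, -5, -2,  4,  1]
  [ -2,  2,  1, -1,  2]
A Jordan chain for λ = 2 of length 3:
v_1 = (-2, -2, 0, 0, 0)ᵀ
v_2 = (-11, -13, 9, 5, -2)ᵀ
v_3 = (1, 0, 0, 0, 0)ᵀ

Let N = A − (2)·I. We want v_3 with N^3 v_3 = 0 but N^2 v_3 ≠ 0; then v_{j-1} := N · v_j for j = 3, …, 2.

Pick v_3 = (1, 0, 0, 0, 0)ᵀ.
Then v_2 = N · v_3 = (-11, -13, 9, 5, -2)ᵀ.
Then v_1 = N · v_2 = (-2, -2, 0, 0, 0)ᵀ.

Sanity check: (A − (2)·I) v_1 = (0, 0, 0, 0, 0)ᵀ = 0. ✓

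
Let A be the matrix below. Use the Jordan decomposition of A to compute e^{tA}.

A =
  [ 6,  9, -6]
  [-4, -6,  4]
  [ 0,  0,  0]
e^{tA} =
  [6*t + 1, 9*t, -6*t]
  [-4*t, 1 - 6*t, 4*t]
  [0, 0, 1]

Strategy: write A = P · J · P⁻¹ where J is a Jordan canonical form, so e^{tA} = P · e^{tJ} · P⁻¹, and e^{tJ} can be computed block-by-block.

A has Jordan form
J =
  [0, 1, 0]
  [0, 0, 0]
  [0, 0, 0]
(up to reordering of blocks).

Per-block formulas:
  For a 1×1 block at λ = 0: exp(t · [0]) = [e^(0t)].
  For a 2×2 Jordan block J_2(0): exp(t · J_2(0)) = e^(0t)·(I + t·N), where N is the 2×2 nilpotent shift.

After assembling e^{tJ} and conjugating by P, we get:

e^{tA} =
  [6*t + 1, 9*t, -6*t]
  [-4*t, 1 - 6*t, 4*t]
  [0, 0, 1]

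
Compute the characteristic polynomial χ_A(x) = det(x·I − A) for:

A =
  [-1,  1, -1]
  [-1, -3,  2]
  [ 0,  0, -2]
x^3 + 6*x^2 + 12*x + 8

Expanding det(x·I − A) (e.g. by cofactor expansion or by noting that A is similar to its Jordan form J, which has the same characteristic polynomial as A) gives
  χ_A(x) = x^3 + 6*x^2 + 12*x + 8
which factors as (x + 2)^3. The eigenvalues (with algebraic multiplicities) are λ = -2 with multiplicity 3.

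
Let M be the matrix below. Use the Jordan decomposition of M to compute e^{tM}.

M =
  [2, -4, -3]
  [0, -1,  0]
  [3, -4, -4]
e^{tM} =
  [3*t*exp(-t) + exp(-t), -4*t*exp(-t), -3*t*exp(-t)]
  [0, exp(-t), 0]
  [3*t*exp(-t), -4*t*exp(-t), -3*t*exp(-t) + exp(-t)]

Strategy: write M = P · J · P⁻¹ where J is a Jordan canonical form, so e^{tM} = P · e^{tJ} · P⁻¹, and e^{tJ} can be computed block-by-block.

M has Jordan form
J =
  [-1,  1,  0]
  [ 0, -1,  0]
  [ 0,  0, -1]
(up to reordering of blocks).

Per-block formulas:
  For a 1×1 block at λ = -1: exp(t · [-1]) = [e^(-1t)].
  For a 2×2 Jordan block J_2(-1): exp(t · J_2(-1)) = e^(-1t)·(I + t·N), where N is the 2×2 nilpotent shift.

After assembling e^{tJ} and conjugating by P, we get:

e^{tM} =
  [3*t*exp(-t) + exp(-t), -4*t*exp(-t), -3*t*exp(-t)]
  [0, exp(-t), 0]
  [3*t*exp(-t), -4*t*exp(-t), -3*t*exp(-t) + exp(-t)]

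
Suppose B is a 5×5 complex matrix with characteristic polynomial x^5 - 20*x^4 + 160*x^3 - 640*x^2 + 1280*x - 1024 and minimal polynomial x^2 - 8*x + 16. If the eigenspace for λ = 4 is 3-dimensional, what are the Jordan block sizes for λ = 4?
Block sizes for λ = 4: [2, 2, 1]

Step 1 — from the characteristic polynomial, algebraic multiplicity of λ = 4 is 5. From dim ker(B − (4)·I) = 3, there are exactly 3 Jordan blocks for λ = 4.
Step 2 — from the minimal polynomial, the factor (x − 4)^2 tells us the largest block for λ = 4 has size 2.
Step 3 — with total size 5, 3 blocks, and largest block 2, the block sizes (in nonincreasing order) are [2, 2, 1].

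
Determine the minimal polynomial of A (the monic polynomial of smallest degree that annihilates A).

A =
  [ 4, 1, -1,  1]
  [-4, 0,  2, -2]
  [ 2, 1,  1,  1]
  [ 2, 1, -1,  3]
x^2 - 4*x + 4

The characteristic polynomial is χ_A(x) = (x - 2)^4, so the eigenvalues are known. The minimal polynomial is
  m_A(x) = Π_λ (x − λ)^{k_λ}
where k_λ is the size of the *largest* Jordan block for λ (equivalently, the smallest k with (A − λI)^k v = 0 for every generalised eigenvector v of λ).

  λ = 2: largest Jordan block has size 2, contributing (x − 2)^2

So m_A(x) = (x - 2)^2 = x^2 - 4*x + 4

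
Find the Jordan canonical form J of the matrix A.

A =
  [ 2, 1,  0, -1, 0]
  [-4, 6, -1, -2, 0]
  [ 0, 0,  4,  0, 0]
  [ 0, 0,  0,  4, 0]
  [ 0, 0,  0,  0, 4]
J_3(4) ⊕ J_1(4) ⊕ J_1(4)

The characteristic polynomial is
  det(x·I − A) = x^5 - 20*x^4 + 160*x^3 - 640*x^2 + 1280*x - 1024 = (x - 4)^5

Eigenvalues and multiplicities (the geometric multiplicity of λ is n − rank(A − λI), which equals the number of Jordan blocks for λ):
  λ = 4: algebraic multiplicity = 5, geometric multiplicity = 3

Determining the block sizes for each eigenvalue:
  λ = 4: with am = 5 and gm = 3, the partition is not yet determined (e.g. several partitions of 5 into 3 parts exist). Let N = A − (4)·I. Computing rank(N^1) = 2, rank(N^2) = 1, rank(N^3) = 0; the number of blocks of size ≥ j is rank(N^{j−1}) − rank(N^j), giving [3, 1, 1]. So we have 1 block(s) of size 3, 2 block(s) of size 1 → block sizes [3, 1, 1]

Assembling the blocks gives a Jordan form
J =
  [4, 1, 0, 0, 0]
  [0, 4, 1, 0, 0]
  [0, 0, 4, 0, 0]
  [0, 0, 0, 4, 0]
  [0, 0, 0, 0, 4]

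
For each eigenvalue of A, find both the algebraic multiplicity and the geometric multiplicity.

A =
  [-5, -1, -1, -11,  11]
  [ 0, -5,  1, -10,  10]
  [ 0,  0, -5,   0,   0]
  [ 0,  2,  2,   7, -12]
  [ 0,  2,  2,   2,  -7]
λ = -5: alg = 4, geom = 2; λ = 5: alg = 1, geom = 1

Step 1 — factor the characteristic polynomial to read off the algebraic multiplicities:
  χ_A(x) = (x - 5)*(x + 5)^4

Step 2 — compute geometric multiplicities via the rank-nullity identity g(λ) = n − rank(A − λI):
  rank(A − (-5)·I) = 3, so dim ker(A − (-5)·I) = n − 3 = 2
  rank(A − (5)·I) = 4, so dim ker(A − (5)·I) = n − 4 = 1

Summary:
  λ = -5: algebraic multiplicity = 4, geometric multiplicity = 2
  λ = 5: algebraic multiplicity = 1, geometric multiplicity = 1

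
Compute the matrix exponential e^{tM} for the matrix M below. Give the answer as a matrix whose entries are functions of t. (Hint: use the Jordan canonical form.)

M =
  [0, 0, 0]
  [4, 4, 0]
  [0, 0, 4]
e^{tM} =
  [1, 0, 0]
  [exp(4*t) - 1, exp(4*t), 0]
  [0, 0, exp(4*t)]

Strategy: write M = P · J · P⁻¹ where J is a Jordan canonical form, so e^{tM} = P · e^{tJ} · P⁻¹, and e^{tJ} can be computed block-by-block.

M has Jordan form
J =
  [0, 0, 0]
  [0, 4, 0]
  [0, 0, 4]
(up to reordering of blocks).

Per-block formulas:
  For a 1×1 block at λ = 4: exp(t · [4]) = [e^(4t)].
  For a 1×1 block at λ = 0: exp(t · [0]) = [e^(0t)].

After assembling e^{tJ} and conjugating by P, we get:

e^{tM} =
  [1, 0, 0]
  [exp(4*t) - 1, exp(4*t), 0]
  [0, 0, exp(4*t)]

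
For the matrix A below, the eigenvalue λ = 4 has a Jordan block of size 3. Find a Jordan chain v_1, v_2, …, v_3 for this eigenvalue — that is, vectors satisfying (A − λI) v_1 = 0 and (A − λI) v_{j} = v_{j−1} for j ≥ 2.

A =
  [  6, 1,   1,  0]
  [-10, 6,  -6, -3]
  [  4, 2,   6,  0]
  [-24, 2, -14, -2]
A Jordan chain for λ = 4 of length 3:
v_1 = (-2, 8, -4, 20)ᵀ
v_2 = (2, -10, 4, -24)ᵀ
v_3 = (1, 0, 0, 0)ᵀ

Let N = A − (4)·I. We want v_3 with N^3 v_3 = 0 but N^2 v_3 ≠ 0; then v_{j-1} := N · v_j for j = 3, …, 2.

Pick v_3 = (1, 0, 0, 0)ᵀ.
Then v_2 = N · v_3 = (2, -10, 4, -24)ᵀ.
Then v_1 = N · v_2 = (-2, 8, -4, 20)ᵀ.

Sanity check: (A − (4)·I) v_1 = (0, 0, 0, 0)ᵀ = 0. ✓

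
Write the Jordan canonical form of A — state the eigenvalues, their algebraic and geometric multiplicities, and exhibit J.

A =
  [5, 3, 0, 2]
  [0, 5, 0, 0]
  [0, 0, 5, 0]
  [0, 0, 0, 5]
J_2(5) ⊕ J_1(5) ⊕ J_1(5)

The characteristic polynomial is
  det(x·I − A) = x^4 - 20*x^3 + 150*x^2 - 500*x + 625 = (x - 5)^4

Eigenvalues and multiplicities (the geometric multiplicity of λ is n − rank(A − λI), which equals the number of Jordan blocks for λ):
  λ = 5: algebraic multiplicity = 4, geometric multiplicity = 3

Determining the block sizes for each eigenvalue:
  λ = 5: 3 blocks summing to 4 forces exactly one block of size 2 and the rest size 1 → block sizes [2, 1, 1]

Assembling the blocks gives a Jordan form
J =
  [5, 1, 0, 0]
  [0, 5, 0, 0]
  [0, 0, 5, 0]
  [0, 0, 0, 5]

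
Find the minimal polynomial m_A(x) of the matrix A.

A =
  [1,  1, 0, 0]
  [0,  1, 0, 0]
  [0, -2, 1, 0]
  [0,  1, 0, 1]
x^2 - 2*x + 1

The characteristic polynomial is χ_A(x) = (x - 1)^4, so the eigenvalues are known. The minimal polynomial is
  m_A(x) = Π_λ (x − λ)^{k_λ}
where k_λ is the size of the *largest* Jordan block for λ (equivalently, the smallest k with (A − λI)^k v = 0 for every generalised eigenvector v of λ).

  λ = 1: largest Jordan block has size 2, contributing (x − 1)^2

So m_A(x) = (x - 1)^2 = x^2 - 2*x + 1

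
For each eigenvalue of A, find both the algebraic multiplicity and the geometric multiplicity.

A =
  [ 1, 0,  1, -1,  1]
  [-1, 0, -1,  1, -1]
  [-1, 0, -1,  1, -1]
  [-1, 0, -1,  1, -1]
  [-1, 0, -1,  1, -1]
λ = 0: alg = 5, geom = 4

Step 1 — factor the characteristic polynomial to read off the algebraic multiplicities:
  χ_A(x) = x^5

Step 2 — compute geometric multiplicities via the rank-nullity identity g(λ) = n − rank(A − λI):
  rank(A − (0)·I) = 1, so dim ker(A − (0)·I) = n − 1 = 4

Summary:
  λ = 0: algebraic multiplicity = 5, geometric multiplicity = 4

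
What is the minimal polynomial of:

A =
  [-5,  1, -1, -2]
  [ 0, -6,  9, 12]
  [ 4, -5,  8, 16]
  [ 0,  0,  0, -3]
x^3 + 3*x^2 - 9*x - 27

The characteristic polynomial is χ_A(x) = (x - 3)*(x + 3)^3, so the eigenvalues are known. The minimal polynomial is
  m_A(x) = Π_λ (x − λ)^{k_λ}
where k_λ is the size of the *largest* Jordan block for λ (equivalently, the smallest k with (A − λI)^k v = 0 for every generalised eigenvector v of λ).

  λ = -3: largest Jordan block has size 2, contributing (x + 3)^2
  λ = 3: largest Jordan block has size 1, contributing (x − 3)

So m_A(x) = (x - 3)*(x + 3)^2 = x^3 + 3*x^2 - 9*x - 27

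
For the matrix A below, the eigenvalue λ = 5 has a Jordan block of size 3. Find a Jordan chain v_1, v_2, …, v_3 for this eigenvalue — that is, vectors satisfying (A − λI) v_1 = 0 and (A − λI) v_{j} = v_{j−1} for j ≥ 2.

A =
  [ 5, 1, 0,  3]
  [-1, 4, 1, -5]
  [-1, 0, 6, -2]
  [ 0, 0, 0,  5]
A Jordan chain for λ = 5 of length 3:
v_1 = (-1, 0, -1, 0)ᵀ
v_2 = (0, -1, -1, 0)ᵀ
v_3 = (1, 0, 0, 0)ᵀ

Let N = A − (5)·I. We want v_3 with N^3 v_3 = 0 but N^2 v_3 ≠ 0; then v_{j-1} := N · v_j for j = 3, …, 2.

Pick v_3 = (1, 0, 0, 0)ᵀ.
Then v_2 = N · v_3 = (0, -1, -1, 0)ᵀ.
Then v_1 = N · v_2 = (-1, 0, -1, 0)ᵀ.

Sanity check: (A − (5)·I) v_1 = (0, 0, 0, 0)ᵀ = 0. ✓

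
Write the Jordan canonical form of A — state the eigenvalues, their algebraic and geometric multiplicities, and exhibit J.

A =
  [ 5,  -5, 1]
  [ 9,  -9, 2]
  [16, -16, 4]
J_3(0)

The characteristic polynomial is
  det(x·I − A) = x^3

Eigenvalues and multiplicities (the geometric multiplicity of λ is n − rank(A − λI), which equals the number of Jordan blocks for λ):
  λ = 0: algebraic multiplicity = 3, geometric multiplicity = 1

Determining the block sizes for each eigenvalue:
  λ = 0: one block (gm = 1), so the single block has size am = 3 → block sizes [3]

Assembling the blocks gives a Jordan form
J =
  [0, 1, 0]
  [0, 0, 1]
  [0, 0, 0]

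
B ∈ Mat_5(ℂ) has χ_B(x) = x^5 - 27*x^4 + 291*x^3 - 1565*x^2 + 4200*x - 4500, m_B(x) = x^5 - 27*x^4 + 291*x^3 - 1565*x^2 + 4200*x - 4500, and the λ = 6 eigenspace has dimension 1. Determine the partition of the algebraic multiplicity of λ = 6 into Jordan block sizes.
Block sizes for λ = 6: [2]

Step 1 — from the characteristic polynomial, algebraic multiplicity of λ = 6 is 2. From dim ker(B − (6)·I) = 1, there are exactly 1 Jordan blocks for λ = 6.
Step 2 — from the minimal polynomial, the factor (x − 6)^2 tells us the largest block for λ = 6 has size 2.
Step 3 — with total size 2, 1 blocks, and largest block 2, the block sizes (in nonincreasing order) are [2].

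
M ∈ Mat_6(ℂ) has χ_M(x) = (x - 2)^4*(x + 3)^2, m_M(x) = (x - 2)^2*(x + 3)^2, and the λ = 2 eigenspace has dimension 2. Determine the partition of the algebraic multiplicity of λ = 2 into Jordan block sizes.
Block sizes for λ = 2: [2, 2]

Step 1 — from the characteristic polynomial, algebraic multiplicity of λ = 2 is 4. From dim ker(M − (2)·I) = 2, there are exactly 2 Jordan blocks for λ = 2.
Step 2 — from the minimal polynomial, the factor (x − 2)^2 tells us the largest block for λ = 2 has size 2.
Step 3 — with total size 4, 2 blocks, and largest block 2, the block sizes (in nonincreasing order) are [2, 2].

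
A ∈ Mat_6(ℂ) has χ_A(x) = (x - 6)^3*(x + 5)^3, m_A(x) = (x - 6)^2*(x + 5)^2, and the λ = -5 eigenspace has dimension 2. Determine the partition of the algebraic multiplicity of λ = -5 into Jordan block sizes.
Block sizes for λ = -5: [2, 1]

Step 1 — from the characteristic polynomial, algebraic multiplicity of λ = -5 is 3. From dim ker(A − (-5)·I) = 2, there are exactly 2 Jordan blocks for λ = -5.
Step 2 — from the minimal polynomial, the factor (x + 5)^2 tells us the largest block for λ = -5 has size 2.
Step 3 — with total size 3, 2 blocks, and largest block 2, the block sizes (in nonincreasing order) are [2, 1].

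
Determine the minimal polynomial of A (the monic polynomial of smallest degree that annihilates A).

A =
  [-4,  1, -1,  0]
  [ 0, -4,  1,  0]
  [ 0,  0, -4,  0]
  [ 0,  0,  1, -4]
x^3 + 12*x^2 + 48*x + 64

The characteristic polynomial is χ_A(x) = (x + 4)^4, so the eigenvalues are known. The minimal polynomial is
  m_A(x) = Π_λ (x − λ)^{k_λ}
where k_λ is the size of the *largest* Jordan block for λ (equivalently, the smallest k with (A − λI)^k v = 0 for every generalised eigenvector v of λ).

  λ = -4: largest Jordan block has size 3, contributing (x + 4)^3

So m_A(x) = (x + 4)^3 = x^3 + 12*x^2 + 48*x + 64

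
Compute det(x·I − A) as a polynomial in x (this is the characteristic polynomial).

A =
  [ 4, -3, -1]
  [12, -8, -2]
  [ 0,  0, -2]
x^3 + 6*x^2 + 12*x + 8

Expanding det(x·I − A) (e.g. by cofactor expansion or by noting that A is similar to its Jordan form J, which has the same characteristic polynomial as A) gives
  χ_A(x) = x^3 + 6*x^2 + 12*x + 8
which factors as (x + 2)^3. The eigenvalues (with algebraic multiplicities) are λ = -2 with multiplicity 3.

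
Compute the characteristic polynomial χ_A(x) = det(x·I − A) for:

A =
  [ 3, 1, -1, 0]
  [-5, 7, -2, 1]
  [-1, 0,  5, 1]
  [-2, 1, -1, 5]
x^4 - 20*x^3 + 150*x^2 - 500*x + 625

Expanding det(x·I − A) (e.g. by cofactor expansion or by noting that A is similar to its Jordan form J, which has the same characteristic polynomial as A) gives
  χ_A(x) = x^4 - 20*x^3 + 150*x^2 - 500*x + 625
which factors as (x - 5)^4. The eigenvalues (with algebraic multiplicities) are λ = 5 with multiplicity 4.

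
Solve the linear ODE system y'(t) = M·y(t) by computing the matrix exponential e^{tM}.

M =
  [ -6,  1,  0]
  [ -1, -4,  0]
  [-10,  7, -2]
e^{tM} =
  [-t*exp(-5*t) + exp(-5*t), t*exp(-5*t), 0]
  [-t*exp(-5*t), t*exp(-5*t) + exp(-5*t), 0]
  [-t*exp(-5*t) - 3*exp(-2*t) + 3*exp(-5*t), t*exp(-5*t) + 2*exp(-2*t) - 2*exp(-5*t), exp(-2*t)]

Strategy: write M = P · J · P⁻¹ where J is a Jordan canonical form, so e^{tM} = P · e^{tJ} · P⁻¹, and e^{tJ} can be computed block-by-block.

M has Jordan form
J =
  [-5,  1,  0]
  [ 0, -5,  0]
  [ 0,  0, -2]
(up to reordering of blocks).

Per-block formulas:
  For a 2×2 Jordan block J_2(-5): exp(t · J_2(-5)) = e^(-5t)·(I + t·N), where N is the 2×2 nilpotent shift.
  For a 1×1 block at λ = -2: exp(t · [-2]) = [e^(-2t)].

After assembling e^{tJ} and conjugating by P, we get:

e^{tM} =
  [-t*exp(-5*t) + exp(-5*t), t*exp(-5*t), 0]
  [-t*exp(-5*t), t*exp(-5*t) + exp(-5*t), 0]
  [-t*exp(-5*t) - 3*exp(-2*t) + 3*exp(-5*t), t*exp(-5*t) + 2*exp(-2*t) - 2*exp(-5*t), exp(-2*t)]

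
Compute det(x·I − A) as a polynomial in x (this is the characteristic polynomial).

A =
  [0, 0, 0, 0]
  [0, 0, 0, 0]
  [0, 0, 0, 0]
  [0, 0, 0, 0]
x^4

Expanding det(x·I − A) (e.g. by cofactor expansion or by noting that A is similar to its Jordan form J, which has the same characteristic polynomial as A) gives
  χ_A(x) = x^4
which factors as x^4. The eigenvalues (with algebraic multiplicities) are λ = 0 with multiplicity 4.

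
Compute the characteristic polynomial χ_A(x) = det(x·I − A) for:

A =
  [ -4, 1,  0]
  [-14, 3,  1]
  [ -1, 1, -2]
x^3 + 3*x^2 + 3*x + 1

Expanding det(x·I − A) (e.g. by cofactor expansion or by noting that A is similar to its Jordan form J, which has the same characteristic polynomial as A) gives
  χ_A(x) = x^3 + 3*x^2 + 3*x + 1
which factors as (x + 1)^3. The eigenvalues (with algebraic multiplicities) are λ = -1 with multiplicity 3.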